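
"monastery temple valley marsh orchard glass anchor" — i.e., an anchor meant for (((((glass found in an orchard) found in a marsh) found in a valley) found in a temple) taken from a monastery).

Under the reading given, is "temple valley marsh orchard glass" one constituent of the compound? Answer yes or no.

The paraphrase groups the words so that "temple valley marsh orchard glass" is one unit: it corresponds to a single parenthesized sub-phrase.
The full structure is [[monastery [temple [valley [marsh [orchard glass]]]]] anchor], in which [temple valley marsh orchard glass] is a constituent.

yes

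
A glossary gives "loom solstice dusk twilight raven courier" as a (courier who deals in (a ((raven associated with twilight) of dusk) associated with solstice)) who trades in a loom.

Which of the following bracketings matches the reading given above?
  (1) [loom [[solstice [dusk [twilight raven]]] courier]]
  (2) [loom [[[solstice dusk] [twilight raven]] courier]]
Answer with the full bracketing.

The paraphrase's head is the "courier" part ("solstice dusk twilight raven courier"); its modifier is "loom".
That top-level split, carried through the inner groups, gives [loom [[solstice [dusk [twilight raven]]] courier]].

[loom [[solstice [dusk [twilight raven]]] courier]]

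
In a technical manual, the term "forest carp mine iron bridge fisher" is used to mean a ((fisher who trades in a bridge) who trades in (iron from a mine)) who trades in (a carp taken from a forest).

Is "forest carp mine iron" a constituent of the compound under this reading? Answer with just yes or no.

no

The top-level split is [forest carp] [mine iron bridge fisher]; the full structure is [[forest carp] [[mine iron] [bridge fisher]]].
"forest carp mine iron" straddles a constituent boundary, so it is not a single unit.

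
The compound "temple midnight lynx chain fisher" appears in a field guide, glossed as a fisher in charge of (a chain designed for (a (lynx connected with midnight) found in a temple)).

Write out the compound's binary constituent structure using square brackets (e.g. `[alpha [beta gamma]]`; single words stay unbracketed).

[[[temple [midnight lynx]] chain] fisher]

Whole compound: head "fisher", modifier "temple midnight lynx chain".
Within "temple midnight lynx chain", the head is "chain" and the modifier is "temple midnight lynx".
Within "temple midnight lynx", the head is "lynx" (specifically "midnight lynx") and the modifier is "temple".
Within "midnight lynx", the head is "lynx" and the modifier is "midnight".
Putting it together: [[[temple [midnight lynx]] chain] fisher].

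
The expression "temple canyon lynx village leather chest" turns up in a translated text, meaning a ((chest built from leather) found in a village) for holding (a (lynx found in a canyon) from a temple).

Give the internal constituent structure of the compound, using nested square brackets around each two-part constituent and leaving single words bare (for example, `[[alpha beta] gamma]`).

Whole compound: head "chest" (specifically "village leather chest"), modifier "temple canyon lynx".
"temple canyon lynx" → head "lynx" (specifically "canyon lynx"), modifier "temple".
"canyon lynx" → head "lynx", modifier "canyon".
"village leather chest" → head "chest" (specifically "leather chest"), modifier "village".
"leather chest" → head "chest", modifier "leather".
So the structure is [[temple [canyon lynx]] [village [leather chest]]].

[[temple [canyon lynx]] [village [leather chest]]]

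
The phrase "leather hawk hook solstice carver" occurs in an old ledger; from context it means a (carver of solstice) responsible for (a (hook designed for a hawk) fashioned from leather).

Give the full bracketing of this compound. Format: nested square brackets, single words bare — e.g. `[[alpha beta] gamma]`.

The outermost head in the paraphrase is "carver" (specifically "solstice carver"), modified by "leather hawk hook".
Within "leather hawk hook", the head is "hook" (specifically "hawk hook") and the modifier is "leather".
Within "hawk hook", the head is "hook" and the modifier is "hawk".
Within "solstice carver", the head is "carver" and the modifier is "solstice".
Putting it together: [[leather [hawk hook]] [solstice carver]].

[[leather [hawk hook]] [solstice carver]]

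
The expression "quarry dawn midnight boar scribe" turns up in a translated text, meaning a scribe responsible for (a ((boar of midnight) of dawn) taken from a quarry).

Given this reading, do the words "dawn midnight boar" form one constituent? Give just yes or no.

The paraphrase groups the words so that "dawn midnight boar" is one unit: it corresponds to a single parenthesized sub-phrase.
The full structure is [[quarry [dawn [midnight boar]]] scribe], in which [dawn midnight boar] is a constituent.

yes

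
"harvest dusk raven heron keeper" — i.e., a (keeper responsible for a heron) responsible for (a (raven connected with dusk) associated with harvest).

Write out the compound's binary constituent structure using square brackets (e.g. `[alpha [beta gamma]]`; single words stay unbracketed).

[[harvest [dusk raven]] [heron keeper]]

Overall it is a kind of keeper (specifically "heron keeper"); the modifier is "harvest dusk raven".
Within "harvest dusk raven", the head is "raven" (specifically "dusk raven") and the modifier is "harvest".
Within "dusk raven", the head is "raven" and the modifier is "dusk".
Within "heron keeper", the head is "keeper" and the modifier is "heron".
So the structure is [[harvest [dusk raven]] [heron keeper]].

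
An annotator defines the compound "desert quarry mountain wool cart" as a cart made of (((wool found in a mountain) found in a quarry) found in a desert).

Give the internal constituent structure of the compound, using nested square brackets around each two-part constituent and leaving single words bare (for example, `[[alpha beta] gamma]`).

[[desert [quarry [mountain wool]]] cart]

Overall it is a kind of cart; the modifier is "desert quarry mountain wool".
Within "desert quarry mountain wool", the head is "wool" (specifically "quarry mountain wool") and the modifier is "desert".
Within "quarry mountain wool", the head is "wool" (specifically "mountain wool") and the modifier is "quarry".
Within "mountain wool", the head is "wool" and the modifier is "mountain".
So the structure is [[desert [quarry [mountain wool]]] cart].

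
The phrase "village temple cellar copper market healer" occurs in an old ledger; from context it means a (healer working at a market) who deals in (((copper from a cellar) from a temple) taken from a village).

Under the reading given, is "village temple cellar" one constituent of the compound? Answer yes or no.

The top-level split is [village temple cellar copper] [market healer]; the full structure is [[village [temple [cellar copper]]] [market healer]].
"village temple cellar" straddles a constituent boundary, so it is not a single unit.

no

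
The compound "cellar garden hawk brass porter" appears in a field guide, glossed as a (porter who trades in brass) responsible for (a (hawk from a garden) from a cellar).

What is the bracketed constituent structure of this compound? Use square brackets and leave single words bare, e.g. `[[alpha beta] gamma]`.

[[cellar [garden hawk]] [brass porter]]

Whole compound: head "porter" (specifically "brass porter"), modifier "cellar garden hawk".
Inside "cellar garden hawk": head "hawk" (specifically "garden hawk"), modifier "cellar".
Inside "garden hawk": head "hawk", modifier "garden".
Inside "brass porter": head "porter", modifier "brass".
Assembled: [[cellar [garden hawk]] [brass porter]].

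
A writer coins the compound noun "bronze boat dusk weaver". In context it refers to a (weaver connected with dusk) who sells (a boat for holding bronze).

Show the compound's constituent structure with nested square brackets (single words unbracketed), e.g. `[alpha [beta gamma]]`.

The outermost head in the paraphrase is "weaver" (specifically "dusk weaver"), modified by "bronze boat".
Within "bronze boat", the head is "boat" and the modifier is "bronze".
Within "dusk weaver", the head is "weaver" and the modifier is "dusk".
Putting it together: [[bronze boat] [dusk weaver]].

[[bronze boat] [dusk weaver]]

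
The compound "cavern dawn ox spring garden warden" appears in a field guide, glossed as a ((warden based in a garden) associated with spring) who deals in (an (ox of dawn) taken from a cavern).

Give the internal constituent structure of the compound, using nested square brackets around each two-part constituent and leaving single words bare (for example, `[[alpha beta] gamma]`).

Whole compound: head "warden" (specifically "spring garden warden"), modifier "cavern dawn ox".
Within "cavern dawn ox", the head is "ox" (specifically "dawn ox") and the modifier is "cavern".
Within "dawn ox", the head is "ox" and the modifier is "dawn".
Within "spring garden warden", the head is "warden" (specifically "garden warden") and the modifier is "spring".
Within "garden warden", the head is "warden" and the modifier is "garden".
Assembled: [[cavern [dawn ox]] [spring [garden warden]]].

[[cavern [dawn ox]] [spring [garden warden]]]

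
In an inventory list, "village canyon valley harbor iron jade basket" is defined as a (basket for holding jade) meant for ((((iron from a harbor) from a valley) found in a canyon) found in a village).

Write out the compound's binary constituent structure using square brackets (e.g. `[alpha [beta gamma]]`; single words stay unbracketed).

[[village [canyon [valley [harbor iron]]]] [jade basket]]

Overall it is a kind of basket (specifically "jade basket"); the modifier is "village canyon valley harbor iron".
Inside "village canyon valley harbor iron": head "iron" (specifically "canyon valley harbor iron"), modifier "village".
Inside "canyon valley harbor iron": head "iron" (specifically "valley harbor iron"), modifier "canyon".
Inside "valley harbor iron": head "iron" (specifically "harbor iron"), modifier "valley".
Inside "harbor iron": head "iron", modifier "harbor".
Inside "jade basket": head "basket", modifier "jade".
Assembled: [[village [canyon [valley [harbor iron]]]] [jade basket]].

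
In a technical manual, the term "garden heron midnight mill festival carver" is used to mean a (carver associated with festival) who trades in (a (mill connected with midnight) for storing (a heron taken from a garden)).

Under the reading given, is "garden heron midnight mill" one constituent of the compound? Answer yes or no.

yes

The paraphrase groups the words so that "garden heron midnight mill" is one unit: it corresponds to a single parenthesized sub-phrase.
The full structure is [[[garden heron] [midnight mill]] [festival carver]], in which [garden heron midnight mill] is a constituent.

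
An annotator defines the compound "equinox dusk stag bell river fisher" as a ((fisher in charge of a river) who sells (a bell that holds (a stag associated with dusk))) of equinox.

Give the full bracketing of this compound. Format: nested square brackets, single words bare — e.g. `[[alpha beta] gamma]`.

[equinox [[[dusk stag] bell] [river fisher]]]

The outermost head in the paraphrase is "fisher" (specifically "dusk stag bell river fisher"), modified by "equinox".
"dusk stag bell river fisher" → head "fisher" (specifically "river fisher"), modifier "dusk stag bell".
"dusk stag bell" → head "bell", modifier "dusk stag".
"dusk stag" → head "stag", modifier "dusk".
"river fisher" → head "fisher", modifier "river".
Putting it together: [equinox [[[dusk stag] bell] [river fisher]]].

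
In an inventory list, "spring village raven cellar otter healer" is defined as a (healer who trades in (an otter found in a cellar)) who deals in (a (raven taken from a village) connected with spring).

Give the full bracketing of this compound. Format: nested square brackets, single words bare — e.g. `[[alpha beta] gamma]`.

[[spring [village raven]] [[cellar otter] healer]]

At the top level: head "healer" (specifically "cellar otter healer"); modifier "spring village raven".
Within "spring village raven", the head is "raven" (specifically "village raven") and the modifier is "spring".
Within "village raven", the head is "raven" and the modifier is "village".
Within "cellar otter healer", the head is "healer" and the modifier is "cellar otter".
Within "cellar otter", the head is "otter" and the modifier is "cellar".
Putting it together: [[spring [village raven]] [[cellar otter] healer]].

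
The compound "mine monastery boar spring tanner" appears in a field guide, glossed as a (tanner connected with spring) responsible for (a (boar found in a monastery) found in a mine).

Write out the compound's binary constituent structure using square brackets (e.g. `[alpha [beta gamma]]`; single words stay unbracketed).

[[mine [monastery boar]] [spring tanner]]

At the top level: head "tanner" (specifically "spring tanner"); modifier "mine monastery boar".
Inside "mine monastery boar": head "boar" (specifically "monastery boar"), modifier "mine".
Inside "monastery boar": head "boar", modifier "monastery".
Inside "spring tanner": head "tanner", modifier "spring".
Putting it together: [[mine [monastery boar]] [spring tanner]].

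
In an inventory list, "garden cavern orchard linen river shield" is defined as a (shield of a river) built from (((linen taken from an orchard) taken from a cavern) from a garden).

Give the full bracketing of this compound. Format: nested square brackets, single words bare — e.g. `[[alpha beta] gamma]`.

[[garden [cavern [orchard linen]]] [river shield]]

Whole compound: head "shield" (specifically "river shield"), modifier "garden cavern orchard linen".
Within "garden cavern orchard linen", the head is "linen" (specifically "cavern orchard linen") and the modifier is "garden".
Within "cavern orchard linen", the head is "linen" (specifically "orchard linen") and the modifier is "cavern".
Within "orchard linen", the head is "linen" and the modifier is "orchard".
Within "river shield", the head is "shield" and the modifier is "river".
Putting it together: [[garden [cavern [orchard linen]]] [river shield]].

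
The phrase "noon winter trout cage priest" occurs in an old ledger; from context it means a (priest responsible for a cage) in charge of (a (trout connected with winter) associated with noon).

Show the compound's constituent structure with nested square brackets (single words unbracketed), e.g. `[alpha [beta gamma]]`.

[[noon [winter trout]] [cage priest]]

Whole compound: head "priest" (specifically "cage priest"), modifier "noon winter trout".
Within "noon winter trout", the head is "trout" (specifically "winter trout") and the modifier is "noon".
Within "winter trout", the head is "trout" and the modifier is "winter".
Within "cage priest", the head is "priest" and the modifier is "cage".
So the structure is [[noon [winter trout]] [cage priest]].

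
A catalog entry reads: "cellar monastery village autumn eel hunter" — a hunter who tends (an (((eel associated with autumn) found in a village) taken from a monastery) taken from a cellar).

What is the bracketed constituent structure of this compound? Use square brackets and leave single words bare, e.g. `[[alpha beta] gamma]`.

At the top level: head "hunter"; modifier "cellar monastery village autumn eel".
Within "cellar monastery village autumn eel", the head is "eel" (specifically "monastery village autumn eel") and the modifier is "cellar".
Within "monastery village autumn eel", the head is "eel" (specifically "village autumn eel") and the modifier is "monastery".
Within "village autumn eel", the head is "eel" (specifically "autumn eel") and the modifier is "village".
Within "autumn eel", the head is "eel" and the modifier is "autumn".
Assembled: [[cellar [monastery [village [autumn eel]]]] hunter].

[[cellar [monastery [village [autumn eel]]]] hunter]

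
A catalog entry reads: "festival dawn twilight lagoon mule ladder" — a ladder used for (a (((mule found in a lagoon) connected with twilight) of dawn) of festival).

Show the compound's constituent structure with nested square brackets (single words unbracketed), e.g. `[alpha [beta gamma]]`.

At the top level: head "ladder"; modifier "festival dawn twilight lagoon mule".
Within "festival dawn twilight lagoon mule", the head is "mule" (specifically "dawn twilight lagoon mule") and the modifier is "festival".
Within "dawn twilight lagoon mule", the head is "mule" (specifically "twilight lagoon mule") and the modifier is "dawn".
Within "twilight lagoon mule", the head is "mule" (specifically "lagoon mule") and the modifier is "twilight".
Within "lagoon mule", the head is "mule" and the modifier is "lagoon".
Putting it together: [[festival [dawn [twilight [lagoon mule]]]] ladder].

[[festival [dawn [twilight [lagoon mule]]]] ladder]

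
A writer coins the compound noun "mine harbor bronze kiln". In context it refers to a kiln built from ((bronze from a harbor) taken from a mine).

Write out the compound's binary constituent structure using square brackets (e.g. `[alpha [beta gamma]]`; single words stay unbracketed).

[[mine [harbor bronze]] kiln]

Whole compound: head "kiln", modifier "mine harbor bronze".
Within "mine harbor bronze", the head is "bronze" (specifically "harbor bronze") and the modifier is "mine".
Within "harbor bronze", the head is "bronze" and the modifier is "harbor".
Assembled: [[mine [harbor bronze]] kiln].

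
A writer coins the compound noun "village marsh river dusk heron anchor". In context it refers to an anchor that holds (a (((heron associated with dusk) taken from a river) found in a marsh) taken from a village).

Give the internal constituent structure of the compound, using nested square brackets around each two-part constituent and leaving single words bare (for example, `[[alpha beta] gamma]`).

Whole compound: head "anchor", modifier "village marsh river dusk heron".
Inside "village marsh river dusk heron": head "heron" (specifically "marsh river dusk heron"), modifier "village".
Inside "marsh river dusk heron": head "heron" (specifically "river dusk heron"), modifier "marsh".
Inside "river dusk heron": head "heron" (specifically "dusk heron"), modifier "river".
Inside "dusk heron": head "heron", modifier "dusk".
Putting it together: [[village [marsh [river [dusk heron]]]] anchor].

[[village [marsh [river [dusk heron]]]] anchor]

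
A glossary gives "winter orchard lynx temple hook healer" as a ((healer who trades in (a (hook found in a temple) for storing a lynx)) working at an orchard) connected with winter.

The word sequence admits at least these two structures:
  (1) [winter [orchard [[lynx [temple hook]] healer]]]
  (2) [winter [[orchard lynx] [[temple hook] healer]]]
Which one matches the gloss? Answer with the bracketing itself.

[winter [orchard [[lynx [temple hook]] healer]]]

The paraphrase's head is the "healer" part ("orchard lynx temple hook healer"); its modifier is "winter".
That top-level split, carried through the inner groups, gives [winter [orchard [[lynx [temple hook]] healer]]].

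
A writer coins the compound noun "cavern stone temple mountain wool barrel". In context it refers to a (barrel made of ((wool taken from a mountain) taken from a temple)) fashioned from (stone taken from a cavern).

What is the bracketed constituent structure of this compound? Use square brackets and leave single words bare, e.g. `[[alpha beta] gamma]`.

The outermost head in the paraphrase is "barrel" (specifically "temple mountain wool barrel"), modified by "cavern stone".
Within "cavern stone", the head is "stone" and the modifier is "cavern".
Within "temple mountain wool barrel", the head is "barrel" and the modifier is "temple mountain wool".
Within "temple mountain wool", the head is "wool" (specifically "mountain wool") and the modifier is "temple".
Within "mountain wool", the head is "wool" and the modifier is "mountain".
So the structure is [[cavern stone] [[temple [mountain wool]] barrel]].

[[cavern stone] [[temple [mountain wool]] barrel]]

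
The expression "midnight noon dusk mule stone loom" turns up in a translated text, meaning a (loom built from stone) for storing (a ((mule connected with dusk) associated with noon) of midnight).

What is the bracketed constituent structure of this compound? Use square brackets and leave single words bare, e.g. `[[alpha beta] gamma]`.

The outermost head in the paraphrase is "loom" (specifically "stone loom"), modified by "midnight noon dusk mule".
"midnight noon dusk mule" → head "mule" (specifically "noon dusk mule"), modifier "midnight".
"noon dusk mule" → head "mule" (specifically "dusk mule"), modifier "noon".
"dusk mule" → head "mule", modifier "dusk".
"stone loom" → head "loom", modifier "stone".
So the structure is [[midnight [noon [dusk mule]]] [stone loom]].

[[midnight [noon [dusk mule]]] [stone loom]]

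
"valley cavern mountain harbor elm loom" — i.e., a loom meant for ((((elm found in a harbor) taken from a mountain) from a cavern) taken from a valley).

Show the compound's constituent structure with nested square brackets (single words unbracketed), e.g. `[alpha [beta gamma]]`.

Overall it is a kind of loom; the modifier is "valley cavern mountain harbor elm".
Inside "valley cavern mountain harbor elm": head "elm" (specifically "cavern mountain harbor elm"), modifier "valley".
Inside "cavern mountain harbor elm": head "elm" (specifically "mountain harbor elm"), modifier "cavern".
Inside "mountain harbor elm": head "elm" (specifically "harbor elm"), modifier "mountain".
Inside "harbor elm": head "elm", modifier "harbor".
So the structure is [[valley [cavern [mountain [harbor elm]]]] loom].

[[valley [cavern [mountain [harbor elm]]]] loom]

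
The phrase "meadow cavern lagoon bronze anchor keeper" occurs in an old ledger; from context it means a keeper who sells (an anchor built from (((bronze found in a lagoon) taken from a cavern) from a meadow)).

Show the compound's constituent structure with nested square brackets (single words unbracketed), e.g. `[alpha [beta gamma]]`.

[[[meadow [cavern [lagoon bronze]]] anchor] keeper]

At the top level: head "keeper"; modifier "meadow cavern lagoon bronze anchor".
Inside "meadow cavern lagoon bronze anchor": head "anchor", modifier "meadow cavern lagoon bronze".
Inside "meadow cavern lagoon bronze": head "bronze" (specifically "cavern lagoon bronze"), modifier "meadow".
Inside "cavern lagoon bronze": head "bronze" (specifically "lagoon bronze"), modifier "cavern".
Inside "lagoon bronze": head "bronze", modifier "lagoon".
Putting it together: [[[meadow [cavern [lagoon bronze]]] anchor] keeper].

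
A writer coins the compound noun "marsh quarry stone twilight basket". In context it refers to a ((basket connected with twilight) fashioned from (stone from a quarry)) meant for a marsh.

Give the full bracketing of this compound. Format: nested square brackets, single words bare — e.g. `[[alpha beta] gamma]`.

[marsh [[quarry stone] [twilight basket]]]

Whole compound: head "basket" (specifically "quarry stone twilight basket"), modifier "marsh".
Within "quarry stone twilight basket", the head is "basket" (specifically "twilight basket") and the modifier is "quarry stone".
Within "quarry stone", the head is "stone" and the modifier is "quarry".
Within "twilight basket", the head is "basket" and the modifier is "twilight".
Putting it together: [marsh [[quarry stone] [twilight basket]]].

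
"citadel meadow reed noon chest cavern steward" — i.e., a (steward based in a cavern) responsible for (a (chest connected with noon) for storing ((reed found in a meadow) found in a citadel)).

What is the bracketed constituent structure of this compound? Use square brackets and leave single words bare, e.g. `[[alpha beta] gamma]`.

[[[citadel [meadow reed]] [noon chest]] [cavern steward]]

Whole compound: head "steward" (specifically "cavern steward"), modifier "citadel meadow reed noon chest".
"citadel meadow reed noon chest" → head "chest" (specifically "noon chest"), modifier "citadel meadow reed".
"citadel meadow reed" → head "reed" (specifically "meadow reed"), modifier "citadel".
"meadow reed" → head "reed", modifier "meadow".
"noon chest" → head "chest", modifier "noon".
"cavern steward" → head "steward", modifier "cavern".
Assembled: [[[citadel [meadow reed]] [noon chest]] [cavern steward]].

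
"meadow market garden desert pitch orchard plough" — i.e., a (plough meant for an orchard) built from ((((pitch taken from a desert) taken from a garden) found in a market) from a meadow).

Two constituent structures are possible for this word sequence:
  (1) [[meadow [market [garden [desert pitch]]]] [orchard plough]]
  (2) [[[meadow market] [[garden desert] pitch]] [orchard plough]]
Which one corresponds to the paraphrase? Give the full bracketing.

The paraphrase's head is the "plough" part ("orchard plough"); its modifier is "meadow market garden desert pitch".
That top-level split, carried through the inner groups, gives [[meadow [market [garden [desert pitch]]]] [orchard plough]].

[[meadow [market [garden [desert pitch]]]] [orchard plough]]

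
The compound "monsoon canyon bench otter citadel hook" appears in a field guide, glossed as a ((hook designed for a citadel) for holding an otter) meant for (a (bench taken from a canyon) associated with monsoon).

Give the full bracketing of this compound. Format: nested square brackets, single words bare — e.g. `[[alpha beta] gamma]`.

[[monsoon [canyon bench]] [otter [citadel hook]]]

Overall it is a kind of hook (specifically "otter citadel hook"); the modifier is "monsoon canyon bench".
Inside "monsoon canyon bench": head "bench" (specifically "canyon bench"), modifier "monsoon".
Inside "canyon bench": head "bench", modifier "canyon".
Inside "otter citadel hook": head "hook" (specifically "citadel hook"), modifier "otter".
Inside "citadel hook": head "hook", modifier "citadel".
Assembled: [[monsoon [canyon bench]] [otter [citadel hook]]].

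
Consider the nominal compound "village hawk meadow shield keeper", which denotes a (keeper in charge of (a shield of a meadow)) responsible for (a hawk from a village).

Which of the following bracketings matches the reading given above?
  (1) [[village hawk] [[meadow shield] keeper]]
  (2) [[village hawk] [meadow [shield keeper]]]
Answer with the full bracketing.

The paraphrase's head is the "keeper" part ("meadow shield keeper"); its modifier is "village hawk".
That top-level split, carried through the inner groups, gives [[village hawk] [[meadow shield] keeper]].

[[village hawk] [[meadow shield] keeper]]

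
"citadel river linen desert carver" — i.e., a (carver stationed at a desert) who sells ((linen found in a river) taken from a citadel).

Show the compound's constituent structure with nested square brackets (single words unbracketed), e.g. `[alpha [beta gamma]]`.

Whole compound: head "carver" (specifically "desert carver"), modifier "citadel river linen".
Inside "citadel river linen": head "linen" (specifically "river linen"), modifier "citadel".
Inside "river linen": head "linen", modifier "river".
Inside "desert carver": head "carver", modifier "desert".
So the structure is [[citadel [river linen]] [desert carver]].

[[citadel [river linen]] [desert carver]]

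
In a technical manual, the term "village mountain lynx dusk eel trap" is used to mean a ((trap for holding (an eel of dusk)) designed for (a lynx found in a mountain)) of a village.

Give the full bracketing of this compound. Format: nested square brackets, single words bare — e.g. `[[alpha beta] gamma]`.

The outermost head in the paraphrase is "trap" (specifically "mountain lynx dusk eel trap"), modified by "village".
"mountain lynx dusk eel trap" → head "trap" (specifically "dusk eel trap"), modifier "mountain lynx".
"mountain lynx" → head "lynx", modifier "mountain".
"dusk eel trap" → head "trap", modifier "dusk eel".
"dusk eel" → head "eel", modifier "dusk".
So the structure is [village [[mountain lynx] [[dusk eel] trap]]].

[village [[mountain lynx] [[dusk eel] trap]]]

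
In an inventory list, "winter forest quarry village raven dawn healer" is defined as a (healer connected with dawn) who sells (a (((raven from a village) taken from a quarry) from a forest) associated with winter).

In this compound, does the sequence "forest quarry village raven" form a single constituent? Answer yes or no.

yes

The paraphrase groups the words so that "forest quarry village raven" is one unit: it corresponds to a single parenthesized sub-phrase.
The full structure is [[winter [forest [quarry [village raven]]]] [dawn healer]], in which [forest quarry village raven] is a constituent.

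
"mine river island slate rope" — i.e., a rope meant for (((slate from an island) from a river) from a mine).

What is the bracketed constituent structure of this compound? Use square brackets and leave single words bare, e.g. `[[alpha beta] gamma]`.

[[mine [river [island slate]]] rope]

The outermost head in the paraphrase is "rope", modified by "mine river island slate".
"mine river island slate" → head "slate" (specifically "river island slate"), modifier "mine".
"river island slate" → head "slate" (specifically "island slate"), modifier "river".
"island slate" → head "slate", modifier "island".
So the structure is [[mine [river [island slate]]] rope].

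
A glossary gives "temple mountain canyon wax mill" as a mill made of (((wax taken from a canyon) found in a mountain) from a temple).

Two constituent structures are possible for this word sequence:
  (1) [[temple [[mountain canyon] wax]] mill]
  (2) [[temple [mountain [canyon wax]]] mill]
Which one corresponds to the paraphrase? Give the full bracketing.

The paraphrase's head is the "mill" part ("mill"); its modifier is "temple mountain canyon wax".
That top-level split, carried through the inner groups, gives [[temple [mountain [canyon wax]]] mill].

[[temple [mountain [canyon wax]]] mill]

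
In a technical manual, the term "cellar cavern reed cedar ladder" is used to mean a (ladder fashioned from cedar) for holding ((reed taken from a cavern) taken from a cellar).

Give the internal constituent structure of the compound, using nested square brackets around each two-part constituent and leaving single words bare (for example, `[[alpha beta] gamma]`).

The outermost head in the paraphrase is "ladder" (specifically "cedar ladder"), modified by "cellar cavern reed".
"cellar cavern reed" → head "reed" (specifically "cavern reed"), modifier "cellar".
"cavern reed" → head "reed", modifier "cavern".
"cedar ladder" → head "ladder", modifier "cedar".
Putting it together: [[cellar [cavern reed]] [cedar ladder]].

[[cellar [cavern reed]] [cedar ladder]]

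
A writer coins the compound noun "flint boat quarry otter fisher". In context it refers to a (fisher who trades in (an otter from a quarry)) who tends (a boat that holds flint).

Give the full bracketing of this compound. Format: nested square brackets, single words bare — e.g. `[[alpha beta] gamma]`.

Whole compound: head "fisher" (specifically "quarry otter fisher"), modifier "flint boat".
"flint boat" → head "boat", modifier "flint".
"quarry otter fisher" → head "fisher", modifier "quarry otter".
"quarry otter" → head "otter", modifier "quarry".
Putting it together: [[flint boat] [[quarry otter] fisher]].

[[flint boat] [[quarry otter] fisher]]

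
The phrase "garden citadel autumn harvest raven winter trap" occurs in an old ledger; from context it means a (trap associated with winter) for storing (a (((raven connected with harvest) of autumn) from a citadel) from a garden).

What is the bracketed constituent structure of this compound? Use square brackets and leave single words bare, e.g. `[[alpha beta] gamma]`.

[[garden [citadel [autumn [harvest raven]]]] [winter trap]]

At the top level: head "trap" (specifically "winter trap"); modifier "garden citadel autumn harvest raven".
Inside "garden citadel autumn harvest raven": head "raven" (specifically "citadel autumn harvest raven"), modifier "garden".
Inside "citadel autumn harvest raven": head "raven" (specifically "autumn harvest raven"), modifier "citadel".
Inside "autumn harvest raven": head "raven" (specifically "harvest raven"), modifier "autumn".
Inside "harvest raven": head "raven", modifier "harvest".
Inside "winter trap": head "trap", modifier "winter".
Putting it together: [[garden [citadel [autumn [harvest raven]]]] [winter trap]].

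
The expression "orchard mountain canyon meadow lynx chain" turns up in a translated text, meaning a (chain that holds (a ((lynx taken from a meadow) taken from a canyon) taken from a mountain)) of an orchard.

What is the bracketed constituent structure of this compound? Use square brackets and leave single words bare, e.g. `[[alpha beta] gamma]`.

Overall it is a kind of chain (specifically "mountain canyon meadow lynx chain"); the modifier is "orchard".
Within "mountain canyon meadow lynx chain", the head is "chain" and the modifier is "mountain canyon meadow lynx".
Within "mountain canyon meadow lynx", the head is "lynx" (specifically "canyon meadow lynx") and the modifier is "mountain".
Within "canyon meadow lynx", the head is "lynx" (specifically "meadow lynx") and the modifier is "canyon".
Within "meadow lynx", the head is "lynx" and the modifier is "meadow".
So the structure is [orchard [[mountain [canyon [meadow lynx]]] chain]].

[orchard [[mountain [canyon [meadow lynx]]] chain]]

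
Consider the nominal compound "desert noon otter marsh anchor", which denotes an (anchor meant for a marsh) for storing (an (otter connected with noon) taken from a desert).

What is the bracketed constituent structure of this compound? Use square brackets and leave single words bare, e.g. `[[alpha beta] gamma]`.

[[desert [noon otter]] [marsh anchor]]

Overall it is a kind of anchor (specifically "marsh anchor"); the modifier is "desert noon otter".
Inside "desert noon otter": head "otter" (specifically "noon otter"), modifier "desert".
Inside "noon otter": head "otter", modifier "noon".
Inside "marsh anchor": head "anchor", modifier "marsh".
Putting it together: [[desert [noon otter]] [marsh anchor]].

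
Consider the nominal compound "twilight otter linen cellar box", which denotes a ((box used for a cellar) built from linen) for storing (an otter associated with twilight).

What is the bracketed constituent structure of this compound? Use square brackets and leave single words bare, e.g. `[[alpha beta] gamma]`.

[[twilight otter] [linen [cellar box]]]

Whole compound: head "box" (specifically "linen cellar box"), modifier "twilight otter".
"twilight otter" → head "otter", modifier "twilight".
"linen cellar box" → head "box" (specifically "cellar box"), modifier "linen".
"cellar box" → head "box", modifier "cellar".
Assembled: [[twilight otter] [linen [cellar box]]].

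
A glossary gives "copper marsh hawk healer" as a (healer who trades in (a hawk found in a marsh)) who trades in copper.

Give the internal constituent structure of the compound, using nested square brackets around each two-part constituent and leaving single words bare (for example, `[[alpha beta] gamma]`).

At the top level: head "healer" (specifically "marsh hawk healer"); modifier "copper".
Inside "marsh hawk healer": head "healer", modifier "marsh hawk".
Inside "marsh hawk": head "hawk", modifier "marsh".
So the structure is [copper [[marsh hawk] healer]].

[copper [[marsh hawk] healer]]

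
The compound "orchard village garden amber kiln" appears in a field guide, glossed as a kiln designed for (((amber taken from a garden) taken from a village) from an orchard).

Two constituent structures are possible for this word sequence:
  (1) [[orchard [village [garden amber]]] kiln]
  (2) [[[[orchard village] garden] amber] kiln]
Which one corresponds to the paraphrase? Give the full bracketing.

[[orchard [village [garden amber]]] kiln]

The paraphrase's head is the "kiln" part ("kiln"); its modifier is "orchard village garden amber".
That top-level split, carried through the inner groups, gives [[orchard [village [garden amber]]] kiln].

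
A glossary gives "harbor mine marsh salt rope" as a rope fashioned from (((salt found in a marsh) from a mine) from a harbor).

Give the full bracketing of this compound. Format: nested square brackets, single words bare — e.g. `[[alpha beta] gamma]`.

Overall it is a kind of rope; the modifier is "harbor mine marsh salt".
"harbor mine marsh salt" → head "salt" (specifically "mine marsh salt"), modifier "harbor".
"mine marsh salt" → head "salt" (specifically "marsh salt"), modifier "mine".
"marsh salt" → head "salt", modifier "marsh".
Putting it together: [[harbor [mine [marsh salt]]] rope].

[[harbor [mine [marsh salt]]] rope]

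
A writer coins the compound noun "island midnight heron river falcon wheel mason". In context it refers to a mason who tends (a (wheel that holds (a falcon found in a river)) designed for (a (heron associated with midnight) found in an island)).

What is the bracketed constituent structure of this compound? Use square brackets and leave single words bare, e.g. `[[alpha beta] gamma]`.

[[[island [midnight heron]] [[river falcon] wheel]] mason]

Overall it is a kind of mason; the modifier is "island midnight heron river falcon wheel".
Within "island midnight heron river falcon wheel", the head is "wheel" (specifically "river falcon wheel") and the modifier is "island midnight heron".
Within "island midnight heron", the head is "heron" (specifically "midnight heron") and the modifier is "island".
Within "midnight heron", the head is "heron" and the modifier is "midnight".
Within "river falcon wheel", the head is "wheel" and the modifier is "river falcon".
Within "river falcon", the head is "falcon" and the modifier is "river".
So the structure is [[[island [midnight heron]] [[river falcon] wheel]] mason].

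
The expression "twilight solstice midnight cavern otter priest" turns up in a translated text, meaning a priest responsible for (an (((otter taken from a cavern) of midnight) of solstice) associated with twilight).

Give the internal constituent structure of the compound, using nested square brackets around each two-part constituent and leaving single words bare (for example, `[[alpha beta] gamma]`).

[[twilight [solstice [midnight [cavern otter]]]] priest]

Overall it is a kind of priest; the modifier is "twilight solstice midnight cavern otter".
Within "twilight solstice midnight cavern otter", the head is "otter" (specifically "solstice midnight cavern otter") and the modifier is "twilight".
Within "solstice midnight cavern otter", the head is "otter" (specifically "midnight cavern otter") and the modifier is "solstice".
Within "midnight cavern otter", the head is "otter" (specifically "cavern otter") and the modifier is "midnight".
Within "cavern otter", the head is "otter" and the modifier is "cavern".
So the structure is [[twilight [solstice [midnight [cavern otter]]]] priest].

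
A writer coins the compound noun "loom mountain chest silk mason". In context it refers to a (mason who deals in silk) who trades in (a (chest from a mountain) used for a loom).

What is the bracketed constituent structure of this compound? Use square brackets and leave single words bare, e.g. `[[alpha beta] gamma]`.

At the top level: head "mason" (specifically "silk mason"); modifier "loom mountain chest".
"loom mountain chest" → head "chest" (specifically "mountain chest"), modifier "loom".
"mountain chest" → head "chest", modifier "mountain".
"silk mason" → head "mason", modifier "silk".
Assembled: [[loom [mountain chest]] [silk mason]].

[[loom [mountain chest]] [silk mason]]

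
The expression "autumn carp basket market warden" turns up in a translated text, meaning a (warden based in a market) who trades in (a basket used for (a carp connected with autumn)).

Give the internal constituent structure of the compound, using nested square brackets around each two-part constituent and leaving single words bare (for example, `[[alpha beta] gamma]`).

[[[autumn carp] basket] [market warden]]

The outermost head in the paraphrase is "warden" (specifically "market warden"), modified by "autumn carp basket".
"autumn carp basket" → head "basket", modifier "autumn carp".
"autumn carp" → head "carp", modifier "autumn".
"market warden" → head "warden", modifier "market".
Putting it together: [[[autumn carp] basket] [market warden]].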